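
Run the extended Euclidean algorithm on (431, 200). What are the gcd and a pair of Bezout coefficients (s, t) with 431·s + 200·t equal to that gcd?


Euclidean algorithm on (431, 200) — divide until remainder is 0:
  431 = 2 · 200 + 31
  200 = 6 · 31 + 14
  31 = 2 · 14 + 3
  14 = 4 · 3 + 2
  3 = 1 · 2 + 1
  2 = 2 · 1 + 0
gcd(431, 200) = 1.
Track Bezout coefficients alongside the remainders: start with r₀ = 431 = a·1 + b·0 (s = 1, t = 0) and r₁ = 200 = a·0 + b·1 (s = 0, t = 1); each new remainder r_{k+1} = r_{k-1} − q_k·r_k inherits s_{k+1} = s_{k-1} − q_k·s_k, t_{k+1} = t_{k-1} − q_k·t_k, so r_k = a·s_k + b·t_k at every step:
  q = 2: r = 31, s = 1 − 2·0 = 1, t = 0 − 2·1 = -2  (check: 431·1 + 200·(-2) = 31)
  q = 6: r = 14, s = 0 − 6·1 = -6, t = 1 − 6·(-2) = 13  (check: 431·(-6) + 200·13 = 14)
  q = 2: r = 3, s = 1 − 2·(-6) = 13, t = -2 − 2·13 = -28  (check: 431·13 + 200·(-28) = 3)
  q = 4: r = 2, s = -6 − 4·13 = -58, t = 13 − 4·(-28) = 125  (check: 431·(-58) + 200·125 = 2)
  q = 1: r = 1, s = 13 − 1·(-58) = 71, t = -28 − 1·125 = -153  (check: 431·71 + 200·(-153) = 1)
The row with r = 1 (the gcd) gives the Bezout coefficients s = 71, t = -153.
Result: 431 · (71) + 200 · (-153) = 1.

gcd(431, 200) = 1; s = 71, t = -153 (check: 431·71 + 200·(-153) = 1).


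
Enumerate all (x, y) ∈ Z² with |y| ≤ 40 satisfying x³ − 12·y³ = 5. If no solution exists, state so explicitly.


The equation is x³ - 12y³ = 5. For fixed y, x³ = 12·y³ + 5, so a solution requires the RHS to be a perfect cube.
Strategy: iterate y from -40 to 40, compute RHS = 12·y³ + 5, and check whether it is a (positive or negative) perfect cube.
Check small values of y:
  y = 0: RHS = 5 is not a perfect cube.
  y = 1: RHS = 17 is not a perfect cube.
  y = -1: RHS = -7 is not a perfect cube.
  y = 2: RHS = 101 is not a perfect cube.
  y = -2: RHS = -91 is not a perfect cube.
  y = 3: RHS = 329 is not a perfect cube.
  y = -3: RHS = -319 is not a perfect cube.
Continuing the search up to |y| = 40 finds no solutions either.
No (x, y) in the scanned range satisfies the equation.

No integer solutions with |y| ≤ 40.


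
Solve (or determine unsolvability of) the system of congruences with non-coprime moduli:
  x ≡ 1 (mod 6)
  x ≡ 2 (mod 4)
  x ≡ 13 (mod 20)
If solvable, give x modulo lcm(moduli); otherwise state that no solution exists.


Moduli 6, 4, 20 are not pairwise coprime, so CRT works modulo lcm(m_i) when all pairwise compatibility conditions hold.
Pairwise compatibility: gcd(m_i, m_j) must divide a_i - a_j for every pair.
Merge one congruence at a time:
  Start: x ≡ 1 (mod 6).
  Combine with x ≡ 2 (mod 4): gcd(6, 4) = 2, and 2 - 1 = 1 is NOT divisible by 2.
    ⇒ system is inconsistent (no integer solution).

No solution (the system is inconsistent).


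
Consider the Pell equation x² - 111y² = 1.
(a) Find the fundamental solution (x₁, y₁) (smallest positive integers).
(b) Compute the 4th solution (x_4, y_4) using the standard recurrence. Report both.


Step 1: Find the fundamental solution (x₁, y₁) of x² - 111y² = 1.
  Expand √111 as a continued fraction. a₀ = ⌊√111⌋ = 10; iterate m_{k+1} = d_k·a_k − m_k, d_{k+1} = (111 − m_{k+1}²)/d_k, a_{k+1} = ⌊(a₀ + m_{k+1})/d_{k+1}⌋ (starting m₀ = 0, d₀ = 1), with convergents p_k = a_k·p_{k-1} + p_{k-2}, q_k = a_k·q_{k-1} + q_{k-2} (p₋₁ = 1, q₋₁ = 0):
  k = 0: a₀ = 10; p₀/q₀ = 10/1; p₀² − 111·q₀² = 100 − 111 = -11.
  k = 1: m = 10, d = 11, a = ⌊(10 + 10)/11⌋ = 1; p/q = (1·10 + 1)/(1·1 + 0) = 11/1; p² − 111·q² = 121 − 111 = 10.
  k = 2: m = 1, d = 10, a = ⌊(10 + 1)/10⌋ = 1; p/q = (1·11 + 10)/(1·1 + 1) = 21/2; p² − 111·q² = 441 − 444 = -3.
  k = 3: m = 9, d = 3, a = ⌊(10 + 9)/3⌋ = 6; p/q = (6·21 + 11)/(6·2 + 1) = 137/13; p² − 111·q² = 18769 − 18759 = 10.
  k = 4: m = 9, d = 10, a = ⌊(10 + 9)/10⌋ = 1; p/q = (1·137 + 21)/(1·13 + 2) = 158/15; p² − 111·q² = 24964 − 24975 = -11.
  k = 5: m = 1, d = 11, a = ⌊(10 + 1)/11⌋ = 1; p/q = (1·158 + 137)/(1·15 + 13) = 295/28; p² − 111·q² = 87025 − 87024 = 1.
  The first convergent with p² − 111·q² = 1 gives the fundamental solution (x₁, y₁) = (295, 28).
Step 2: Apply the recurrence (x_{n+1}, y_{n+1}) = (x₁x_n + 111y₁y_n, x₁y_n + y₁x_n) repeatedly.
  From (x_1, y_1) = (295, 28): x_2 = 295·295 + 111·28·28 = 174049; y_2 = 295·28 + 28·295 = 16520.
  From (x_2, y_2) = (174049, 16520): x_3 = 295·174049 + 111·28·16520 = 102688615; y_3 = 295·16520 + 28·174049 = 9746772.
  From (x_3, y_3) = (102688615, 9746772): x_4 = 295·102688615 + 111·28·9746772 = 60586108801; y_4 = 295·9746772 + 28·102688615 = 5750578960.
Step 3: Verify x_4² - 111·y_4² = 3670676579646609657601 - 3670676579646609657600 = 1 (should be 1). ✓

(x_1, y_1) = (295, 28); (x_4, y_4) = (60586108801, 5750578960).


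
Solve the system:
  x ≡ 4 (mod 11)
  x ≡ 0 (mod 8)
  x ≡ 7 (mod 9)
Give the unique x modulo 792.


Moduli 11, 8, 9 are pairwise coprime; by CRT there is a unique solution modulo M = 11 · 8 · 9 = 792.
Solve pairwise, accumulating the modulus:
  Start with x ≡ 4 (mod 11).
  Combine with x ≡ 0 (mod 8): since gcd(11, 8) = 1, we get a unique residue mod 88.
    Write x = 4 + 11·t and substitute into x ≡ 0 (mod 8): 11·t ≡ 0 − 4 = -4 (mod 8).
    Reduce coefficients mod 8: 3·t ≡ 4 (mod 8).
    The inverse of 3 mod 8 is 3 (since 3·3 = 9 = 1·8 + 1), so t ≡ 3·4 = 12 ≡ 4 (mod 8).
    Then x = 4 + 11·4 = 48, valid modulo lcm(11, 8) = 88: x ≡ 48 (mod 88).
  Combine with x ≡ 7 (mod 9): since gcd(88, 9) = 1, we get a unique residue mod 792.
    Write x = 48 + 88·t and substitute into x ≡ 7 (mod 9): 88·t ≡ 7 − 48 = -41 (mod 9).
    Reduce coefficients mod 9: 7·t ≡ 4 (mod 9).
    The inverse of 7 mod 9 is 4 (since 7·4 = 28 = 3·9 + 1), so t ≡ 4·4 = 16 ≡ 7 (mod 9).
    Then x = 48 + 88·7 = 664, valid modulo lcm(88, 9) = 792: x ≡ 664 (mod 792).
Verify: 664 mod 11 = 4 ✓, 664 mod 8 = 0 ✓, 664 mod 9 = 7 ✓.

x ≡ 664 (mod 792).


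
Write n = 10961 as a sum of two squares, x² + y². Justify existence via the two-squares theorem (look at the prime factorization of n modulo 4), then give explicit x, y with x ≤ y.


Step 1: Factor n = 10961 = 97 · 113.
Step 2: Check the mod-4 condition on each prime factor: 97 ≡ 1 (mod 4), exponent 1; 113 ≡ 1 (mod 4), exponent 1.
All primes ≡ 3 (mod 4) appear to even exponent (or don't appear), so by the two-squares theorem n IS expressible as a sum of two squares.
Step 3: Build a representation. Here n = 97 · 113 is a product of primes ≡ 1 (mod 4). Each prime p ≡ 1 (mod 4) is itself a sum of two squares; find a² by testing p − a² for a perfect square:
  97: 97 − 1² = 96, 97 − 2² = 93, 97 − 3² = 88, 97 − 4² = 81 = 9² ⇒ 97 = 4² + 9².
  113: 113 − 1² = 112, 113 − 2² = 109, 113 − 3² = 104, 113 − 4² = 97, 113 − 5² = 88, 113 − 6² = 77, 113 − 7² = 64 = 8² ⇒ 113 = 7² + 8².
  Combine using the Brahmagupta–Fibonacci identity (a² + b²)(c² + d²) = (ac − bd)² + (ad + bc)² = (ac + bd)² + (ad − bc)²:
  97 · 113 = 10961: from (4² + 9²)(7² + 8²), take (4·7 − 9·8, 4·8 + 9·7) = (28 − 72, 32 + 63) = (-44, 95); dropping signs (only squares matter) gives (44, 95); check 44² + 95² = 1936 + 9025 = 10961 ✓.
Step 4: Order so x ≤ y and verify: 44² + 95² = 1936 + 9025 = 10961 = n. ✓

n = 10961 = 44² + 95² (one valid representation with x ≤ y).


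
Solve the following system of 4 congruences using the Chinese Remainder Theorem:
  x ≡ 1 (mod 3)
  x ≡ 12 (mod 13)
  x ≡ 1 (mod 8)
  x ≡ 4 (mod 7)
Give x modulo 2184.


Product of moduli M = 3 · 13 · 8 · 7 = 2184.
Merge one congruence at a time:
  Start: x ≡ 1 (mod 3).
  Combine with x ≡ 12 (mod 13); new modulus lcm = 39.
    Write x = 1 + 3·t and substitute into x ≡ 12 (mod 13): 3·t ≡ 12 − 1 = 11 (mod 13).
    The inverse of 3 mod 13 is 9 (since 3·9 = 27 = 2·13 + 1), so t ≡ 9·11 = 99 ≡ 8 (mod 13).
    Then x = 1 + 3·8 = 25, valid modulo lcm(3, 13) = 39: x ≡ 25 (mod 39).
  Combine with x ≡ 1 (mod 8); new modulus lcm = 312.
    Write x = 25 + 39·t and substitute into x ≡ 1 (mod 8): 39·t ≡ 1 − 25 = -24 (mod 8).
    Reduce coefficients mod 8: 7·t ≡ 0 (mod 8).
    The inverse of 7 mod 8 is 7 (since 7·7 = 49 = 6·8 + 1), so t ≡ 7·0 = 0 ≡ 0 (mod 8).
    Then x = 25 + 39·0 = 25, valid modulo lcm(39, 8) = 312: x ≡ 25 (mod 312).
  Combine with x ≡ 4 (mod 7); new modulus lcm = 2184.
    Write x = 25 + 312·t and substitute into x ≡ 4 (mod 7): 312·t ≡ 4 − 25 = -21 (mod 7).
    Reduce coefficients mod 7: 4·t ≡ 0 (mod 7).
    The inverse of 4 mod 7 is 2 (since 4·2 = 8 = 1·7 + 1), so t ≡ 2·0 = 0 ≡ 0 (mod 7).
    Then x = 25 + 312·0 = 25, valid modulo lcm(312, 7) = 2184: x ≡ 25 (mod 2184).
Verify against each original: 25 mod 3 = 1, 25 mod 13 = 12, 25 mod 8 = 1, 25 mod 7 = 4.

x ≡ 25 (mod 2184).


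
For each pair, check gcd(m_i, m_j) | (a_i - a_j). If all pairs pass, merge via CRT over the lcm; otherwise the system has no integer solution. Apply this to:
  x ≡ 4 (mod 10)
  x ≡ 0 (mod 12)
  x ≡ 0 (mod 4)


Moduli 10, 12, 4 are not pairwise coprime, so CRT works modulo lcm(m_i) when all pairwise compatibility conditions hold.
Pairwise compatibility: gcd(m_i, m_j) must divide a_i - a_j for every pair.
Merge one congruence at a time:
  Start: x ≡ 4 (mod 10).
  Combine with x ≡ 0 (mod 12): gcd(10, 12) = 2; 0 - 4 = -4, which IS divisible by 2, so compatible.
    Write x = 4 + 10·t and substitute into x ≡ 0 (mod 12): 10·t ≡ 0 − 4 = -4 (mod 12).
    Divide the congruence (and modulus) by g = 2: 5·t ≡ -2 (mod 6).
    Reduce coefficients mod 6: 5·t ≡ 4 (mod 6).
    The inverse of 5 mod 6 is 5 (since 5·5 = 25 = 4·6 + 1), so t ≡ 5·4 = 20 ≡ 2 (mod 6).
    Then x = 4 + 10·2 = 24, valid modulo lcm(10, 12) = 60: x ≡ 24 (mod 60).
  Combine with x ≡ 0 (mod 4): gcd(60, 4) = 4; 0 - 24 = -24, which IS divisible by 4, so compatible.
    Write x = 24 + 60·t and substitute into x ≡ 0 (mod 4): 60·t ≡ 0 − 24 = -24 (mod 4).
    Divide the congruence (and modulus) by g = 4: 15·t ≡ -6 (mod 1).
    Modulo 1 every t works; take t = 0.
    Then x = 24 + 60·0 = 24, valid modulo lcm(60, 4) = 60: x ≡ 24 (mod 60).
Verify: 24 mod 10 = 4, 24 mod 12 = 0, 24 mod 4 = 0.

x ≡ 24 (mod 60).


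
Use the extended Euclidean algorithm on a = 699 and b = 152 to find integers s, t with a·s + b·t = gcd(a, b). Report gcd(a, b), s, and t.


Euclidean algorithm on (699, 152) — divide until remainder is 0:
  699 = 4 · 152 + 91
  152 = 1 · 91 + 61
  91 = 1 · 61 + 30
  61 = 2 · 30 + 1
  30 = 30 · 1 + 0
gcd(699, 152) = 1.
Track Bezout coefficients alongside the remainders: start with r₀ = 699 = a·1 + b·0 (s = 1, t = 0) and r₁ = 152 = a·0 + b·1 (s = 0, t = 1); each new remainder r_{k+1} = r_{k-1} − q_k·r_k inherits s_{k+1} = s_{k-1} − q_k·s_k, t_{k+1} = t_{k-1} − q_k·t_k, so r_k = a·s_k + b·t_k at every step:
  q = 4: r = 91, s = 1 − 4·0 = 1, t = 0 − 4·1 = -4  (check: 699·1 + 152·(-4) = 91)
  q = 1: r = 61, s = 0 − 1·1 = -1, t = 1 − 1·(-4) = 5  (check: 699·(-1) + 152·5 = 61)
  q = 1: r = 30, s = 1 − 1·(-1) = 2, t = -4 − 1·5 = -9  (check: 699·2 + 152·(-9) = 30)
  q = 2: r = 1, s = -1 − 2·2 = -5, t = 5 − 2·(-9) = 23  (check: 699·(-5) + 152·23 = 1)
The row with r = 1 (the gcd) gives the Bezout coefficients s = -5, t = 23.
Result: 699 · (-5) + 152 · (23) = 1.

gcd(699, 152) = 1; s = -5, t = 23 (check: 699·(-5) + 152·23 = 1).


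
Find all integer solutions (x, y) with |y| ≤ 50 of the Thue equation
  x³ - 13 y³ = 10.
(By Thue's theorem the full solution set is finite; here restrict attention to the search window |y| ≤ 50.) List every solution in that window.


The equation is x³ - 13y³ = 10. For fixed y, x³ = 13·y³ + 10, so a solution requires the RHS to be a perfect cube.
Strategy: iterate y from -50 to 50, compute RHS = 13·y³ + 10, and check whether it is a (positive or negative) perfect cube.
Check small values of y:
  y = 0: RHS = 10 is not a perfect cube.
  y = 1: RHS = 23 is not a perfect cube.
  y = -1: RHS = -3 is not a perfect cube.
  y = 2: RHS = 114 is not a perfect cube.
  y = -2: RHS = -94 is not a perfect cube.
  y = 3: RHS = 361 is not a perfect cube.
  y = -3: RHS = -341 is not a perfect cube.
Continuing the search up to |y| = 50 finds no solutions either.
No (x, y) in the scanned range satisfies the equation.

No integer solutions with |y| ≤ 50.


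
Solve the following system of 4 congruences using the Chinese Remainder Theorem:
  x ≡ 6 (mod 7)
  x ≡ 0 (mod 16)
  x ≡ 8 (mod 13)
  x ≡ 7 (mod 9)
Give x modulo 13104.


Product of moduli M = 7 · 16 · 13 · 9 = 13104.
Merge one congruence at a time:
  Start: x ≡ 6 (mod 7).
  Combine with x ≡ 0 (mod 16); new modulus lcm = 112.
    Write x = 6 + 7·t and substitute into x ≡ 0 (mod 16): 7·t ≡ 0 − 6 = -6 (mod 16).
    Reduce coefficients mod 16: 7·t ≡ 10 (mod 16).
    The inverse of 7 mod 16 is 7 (since 7·7 = 49 = 3·16 + 1), so t ≡ 7·10 = 70 ≡ 6 (mod 16).
    Then x = 6 + 7·6 = 48, valid modulo lcm(7, 16) = 112: x ≡ 48 (mod 112).
  Combine with x ≡ 8 (mod 13); new modulus lcm = 1456.
    Write x = 48 + 112·t and substitute into x ≡ 8 (mod 13): 112·t ≡ 8 − 48 = -40 (mod 13).
    Reduce coefficients mod 13: 8·t ≡ 12 (mod 13).
    The inverse of 8 mod 13 is 5 (since 8·5 = 40 = 3·13 + 1), so t ≡ 5·12 = 60 ≡ 8 (mod 13).
    Then x = 48 + 112·8 = 944, valid modulo lcm(112, 13) = 1456: x ≡ 944 (mod 1456).
  Combine with x ≡ 7 (mod 9); new modulus lcm = 13104.
    Write x = 944 + 1456·t and substitute into x ≡ 7 (mod 9): 1456·t ≡ 7 − 944 = -937 (mod 9).
    Reduce coefficients mod 9: 7·t ≡ 8 (mod 9).
    The inverse of 7 mod 9 is 4 (since 7·4 = 28 = 3·9 + 1), so t ≡ 4·8 = 32 ≡ 5 (mod 9).
    Then x = 944 + 1456·5 = 8224, valid modulo lcm(1456, 9) = 13104: x ≡ 8224 (mod 13104).
Verify against each original: 8224 mod 7 = 6, 8224 mod 16 = 0, 8224 mod 13 = 8, 8224 mod 9 = 7.

x ≡ 8224 (mod 13104).


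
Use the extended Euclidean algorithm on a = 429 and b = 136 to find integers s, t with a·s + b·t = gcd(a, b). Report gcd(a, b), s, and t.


Euclidean algorithm on (429, 136) — divide until remainder is 0:
  429 = 3 · 136 + 21
  136 = 6 · 21 + 10
  21 = 2 · 10 + 1
  10 = 10 · 1 + 0
gcd(429, 136) = 1.
Track Bezout coefficients alongside the remainders: start with r₀ = 429 = a·1 + b·0 (s = 1, t = 0) and r₁ = 136 = a·0 + b·1 (s = 0, t = 1); each new remainder r_{k+1} = r_{k-1} − q_k·r_k inherits s_{k+1} = s_{k-1} − q_k·s_k, t_{k+1} = t_{k-1} − q_k·t_k, so r_k = a·s_k + b·t_k at every step:
  q = 3: r = 21, s = 1 − 3·0 = 1, t = 0 − 3·1 = -3  (check: 429·1 + 136·(-3) = 21)
  q = 6: r = 10, s = 0 − 6·1 = -6, t = 1 − 6·(-3) = 19  (check: 429·(-6) + 136·19 = 10)
  q = 2: r = 1, s = 1 − 2·(-6) = 13, t = -3 − 2·19 = -41  (check: 429·13 + 136·(-41) = 1)
The row with r = 1 (the gcd) gives the Bezout coefficients s = 13, t = -41.
Result: 429 · (13) + 136 · (-41) = 1.

gcd(429, 136) = 1; s = 13, t = -41 (check: 429·13 + 136·(-41) = 1).


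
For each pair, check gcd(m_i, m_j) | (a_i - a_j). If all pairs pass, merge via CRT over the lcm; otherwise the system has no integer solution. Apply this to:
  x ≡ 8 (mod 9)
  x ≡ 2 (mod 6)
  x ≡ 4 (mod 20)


Moduli 9, 6, 20 are not pairwise coprime, so CRT works modulo lcm(m_i) when all pairwise compatibility conditions hold.
Pairwise compatibility: gcd(m_i, m_j) must divide a_i - a_j for every pair.
Merge one congruence at a time:
  Start: x ≡ 8 (mod 9).
  Combine with x ≡ 2 (mod 6): gcd(9, 6) = 3; 2 - 8 = -6, which IS divisible by 3, so compatible.
    Write x = 8 + 9·t and substitute into x ≡ 2 (mod 6): 9·t ≡ 2 − 8 = -6 (mod 6).
    Divide the congruence (and modulus) by g = 3: 3·t ≡ -2 (mod 2).
    Reduce coefficients mod 2: 1·t ≡ 0 (mod 2).
    So t ≡ 0 (mod 2).
    Then x = 8 + 9·0 = 8, valid modulo lcm(9, 6) = 18: x ≡ 8 (mod 18).
  Combine with x ≡ 4 (mod 20): gcd(18, 20) = 2; 4 - 8 = -4, which IS divisible by 2, so compatible.
    Write x = 8 + 18·t and substitute into x ≡ 4 (mod 20): 18·t ≡ 4 − 8 = -4 (mod 20).
    Divide the congruence (and modulus) by g = 2: 9·t ≡ -2 (mod 10).
    Reduce coefficients mod 10: 9·t ≡ 8 (mod 10).
    The inverse of 9 mod 10 is 9 (since 9·9 = 81 = 8·10 + 1), so t ≡ 9·8 = 72 ≡ 2 (mod 10).
    Then x = 8 + 18·2 = 44, valid modulo lcm(18, 20) = 180: x ≡ 44 (mod 180).
Verify: 44 mod 9 = 8, 44 mod 6 = 2, 44 mod 20 = 4.

x ≡ 44 (mod 180).


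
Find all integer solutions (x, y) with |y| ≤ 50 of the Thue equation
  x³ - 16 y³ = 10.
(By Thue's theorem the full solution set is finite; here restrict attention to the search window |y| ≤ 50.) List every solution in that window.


The equation is x³ - 16y³ = 10. For fixed y, x³ = 16·y³ + 10, so a solution requires the RHS to be a perfect cube.
Strategy: iterate y from -50 to 50, compute RHS = 16·y³ + 10, and check whether it is a (positive or negative) perfect cube.
Check small values of y:
  y = 0: RHS = 10 is not a perfect cube.
  y = 1: RHS = 26 is not a perfect cube.
  y = -1: RHS = -6 is not a perfect cube.
  y = 2: RHS = 138 is not a perfect cube.
  y = -2: RHS = -118 is not a perfect cube.
  y = 3: RHS = 442 is not a perfect cube.
  y = -3: RHS = -422 is not a perfect cube.
Continuing the search up to |y| = 50 finds no solutions either.
No (x, y) in the scanned range satisfies the equation.

No integer solutions with |y| ≤ 50.


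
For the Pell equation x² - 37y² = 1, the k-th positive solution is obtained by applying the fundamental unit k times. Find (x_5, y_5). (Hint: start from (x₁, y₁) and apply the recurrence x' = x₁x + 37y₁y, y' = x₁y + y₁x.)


Step 1: Find the fundamental solution (x₁, y₁) of x² - 37y² = 1.
  Expand √37 as a continued fraction. a₀ = ⌊√37⌋ = 6; iterate m_{k+1} = d_k·a_k − m_k, d_{k+1} = (37 − m_{k+1}²)/d_k, a_{k+1} = ⌊(a₀ + m_{k+1})/d_{k+1}⌋ (starting m₀ = 0, d₀ = 1), with convergents p_k = a_k·p_{k-1} + p_{k-2}, q_k = a_k·q_{k-1} + q_{k-2} (p₋₁ = 1, q₋₁ = 0):
  k = 0: a₀ = 6; p₀/q₀ = 6/1; p₀² − 37·q₀² = 36 − 37 = -1.
  k = 1: m = 6, d = 1, a = ⌊(6 + 6)/1⌋ = 12; p/q = (12·6 + 1)/(12·1 + 0) = 73/12; p² − 37·q² = 5329 − 5328 = 1.
  The first convergent with p² − 37·q² = 1 gives the fundamental solution (x₁, y₁) = (73, 12).
Step 2: Apply the recurrence (x_{n+1}, y_{n+1}) = (x₁x_n + 37y₁y_n, x₁y_n + y₁x_n) repeatedly.
  From (x_1, y_1) = (73, 12): x_2 = 73·73 + 37·12·12 = 10657; y_2 = 73·12 + 12·73 = 1752.
  From (x_2, y_2) = (10657, 1752): x_3 = 73·10657 + 37·12·1752 = 1555849; y_3 = 73·1752 + 12·10657 = 255780.
  From (x_3, y_3) = (1555849, 255780): x_4 = 73·1555849 + 37·12·255780 = 227143297; y_4 = 73·255780 + 12·1555849 = 37342128.
  From (x_4, y_4) = (227143297, 37342128): x_5 = 73·227143297 + 37·12·37342128 = 33161365513; y_5 = 73·37342128 + 12·227143297 = 5451694908.
Step 3: Verify x_5² - 37·y_5² = 1099676162686785753169 - 1099676162686785753168 = 1 (should be 1). ✓

(x_1, y_1) = (73, 12); (x_5, y_5) = (33161365513, 5451694908).


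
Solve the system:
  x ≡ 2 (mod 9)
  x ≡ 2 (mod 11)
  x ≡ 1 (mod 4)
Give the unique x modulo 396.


Moduli 9, 11, 4 are pairwise coprime; by CRT there is a unique solution modulo M = 9 · 11 · 4 = 396.
Solve pairwise, accumulating the modulus:
  Start with x ≡ 2 (mod 9).
  Combine with x ≡ 2 (mod 11): since gcd(9, 11) = 1, we get a unique residue mod 99.
    Write x = 2 + 9·t and substitute into x ≡ 2 (mod 11): 9·t ≡ 2 − 2 = 0 (mod 11).
    The inverse of 9 mod 11 is 5 (since 9·5 = 45 = 4·11 + 1), so t ≡ 5·0 = 0 ≡ 0 (mod 11).
    Then x = 2 + 9·0 = 2, valid modulo lcm(9, 11) = 99: x ≡ 2 (mod 99).
  Combine with x ≡ 1 (mod 4): since gcd(99, 4) = 1, we get a unique residue mod 396.
    Write x = 2 + 99·t and substitute into x ≡ 1 (mod 4): 99·t ≡ 1 − 2 = -1 (mod 4).
    Reduce coefficients mod 4: 3·t ≡ 3 (mod 4).
    The inverse of 3 mod 4 is 3 (since 3·3 = 9 = 2·4 + 1), so t ≡ 3·3 = 9 ≡ 1 (mod 4).
    Then x = 2 + 99·1 = 101, valid modulo lcm(99, 4) = 396: x ≡ 101 (mod 396).
Verify: 101 mod 9 = 2 ✓, 101 mod 11 = 2 ✓, 101 mod 4 = 1 ✓.

x ≡ 101 (mod 396).


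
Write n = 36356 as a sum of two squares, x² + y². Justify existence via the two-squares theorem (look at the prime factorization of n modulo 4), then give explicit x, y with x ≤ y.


Step 1: Factor n = 36356 = 2^2 · 61 · 149.
Step 2: Check the mod-4 condition on each prime factor: 2 = 2 (special); 61 ≡ 1 (mod 4), exponent 1; 149 ≡ 1 (mod 4), exponent 1.
All primes ≡ 3 (mod 4) appear to even exponent (or don't appear), so by the two-squares theorem n IS expressible as a sum of two squares.
Step 3: Build a representation. Group n = k² · m with k = 2 and m = 61 · 149 = 9089 (a product of primes ≡ 1 (mod 4)); a representation of m scales to one of n via (k·x)² + (k·y)² = k²(x² + y²). Each prime p ≡ 1 (mod 4) is itself a sum of two squares; find a² by testing p − a² for a perfect square:
  61: 61 − 1² = 60, 61 − 2² = 57, 61 − 3² = 52, 61 − 4² = 45, 61 − 5² = 36 = 6² ⇒ 61 = 5² + 6².
  149: 149 − 1² = 148, 149 − 2² = 145, 149 − 3² = 140, 149 − 4² = 133, 149 − 5² = 124, 149 − 6² = 113, 149 − 7² = 100 = 10² ⇒ 149 = 7² + 10².
  Combine using the Brahmagupta–Fibonacci identity (a² + b²)(c² + d²) = (ac − bd)² + (ad + bc)² = (ac + bd)² + (ad − bc)²:
  61 · 149 = 9089: from (5² + 6²)(7² + 10²), take (5·7 − 6·10, 5·10 + 6·7) = (35 − 60, 50 + 42) = (-25, 92); dropping signs (only squares matter) gives (25, 92); check 25² + 92² = 625 + 8464 = 9089 ✓.
  Scale by k = 2: (2·25, 2·92) = (50, 184).
Step 4: Order so x ≤ y and verify: 50² + 184² = 2500 + 33856 = 36356 = n. ✓

n = 36356 = 50² + 184² (one valid representation with x ≤ y).


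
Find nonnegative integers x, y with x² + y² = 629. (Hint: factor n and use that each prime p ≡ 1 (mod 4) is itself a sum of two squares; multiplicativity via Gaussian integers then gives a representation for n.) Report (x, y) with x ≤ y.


Step 1: Factor n = 629 = 17 · 37.
Step 2: Check the mod-4 condition on each prime factor: 17 ≡ 1 (mod 4), exponent 1; 37 ≡ 1 (mod 4), exponent 1.
All primes ≡ 3 (mod 4) appear to even exponent (or don't appear), so by the two-squares theorem n IS expressible as a sum of two squares.
Step 3: Build a representation. Here n = 17 · 37 is a product of primes ≡ 1 (mod 4). Each prime p ≡ 1 (mod 4) is itself a sum of two squares; find a² by testing p − a² for a perfect square:
  17: 17 − 1² = 16 = 4² ⇒ 17 = 1² + 4².
  37: 37 − 1² = 36 = 6² ⇒ 37 = 1² + 6².
  Combine using the Brahmagupta–Fibonacci identity (a² + b²)(c² + d²) = (ac − bd)² + (ad + bc)² = (ac + bd)² + (ad − bc)²:
  17 · 37 = 629: from (1² + 4²)(1² + 6²), take (1·1 − 4·6, 1·6 + 4·1) = (1 − 24, 6 + 4) = (-23, 10); dropping signs (only squares matter) gives (23, 10); check 23² + 10² = 529 + 100 = 629 ✓.
Step 4: Order so x ≤ y and verify: 10² + 23² = 100 + 529 = 629 = n. ✓

n = 629 = 10² + 23² (one valid representation with x ≤ y).


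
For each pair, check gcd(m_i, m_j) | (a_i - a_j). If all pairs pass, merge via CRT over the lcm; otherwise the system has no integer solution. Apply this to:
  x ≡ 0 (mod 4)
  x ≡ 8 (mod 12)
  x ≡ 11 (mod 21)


Moduli 4, 12, 21 are not pairwise coprime, so CRT works modulo lcm(m_i) when all pairwise compatibility conditions hold.
Pairwise compatibility: gcd(m_i, m_j) must divide a_i - a_j for every pair.
Merge one congruence at a time:
  Start: x ≡ 0 (mod 4).
  Combine with x ≡ 8 (mod 12): gcd(4, 12) = 4; 8 - 0 = 8, which IS divisible by 4, so compatible.
    Write x = 0 + 4·t and substitute into x ≡ 8 (mod 12): 4·t ≡ 8 − 0 = 8 (mod 12).
    Divide the congruence (and modulus) by g = 4: 1·t ≡ 2 (mod 3).
    So t ≡ 2 (mod 3).
    Then x = 0 + 4·2 = 8, valid modulo lcm(4, 12) = 12: x ≡ 8 (mod 12).
  Combine with x ≡ 11 (mod 21): gcd(12, 21) = 3; 11 - 8 = 3, which IS divisible by 3, so compatible.
    Write x = 8 + 12·t and substitute into x ≡ 11 (mod 21): 12·t ≡ 11 − 8 = 3 (mod 21).
    Divide the congruence (and modulus) by g = 3: 4·t ≡ 1 (mod 7).
    The inverse of 4 mod 7 is 2 (since 4·2 = 8 = 1·7 + 1), so t ≡ 2·1 = 2 ≡ 2 (mod 7).
    Then x = 8 + 12·2 = 32, valid modulo lcm(12, 21) = 84: x ≡ 32 (mod 84).
Verify: 32 mod 4 = 0, 32 mod 12 = 8, 32 mod 21 = 11.

x ≡ 32 (mod 84).


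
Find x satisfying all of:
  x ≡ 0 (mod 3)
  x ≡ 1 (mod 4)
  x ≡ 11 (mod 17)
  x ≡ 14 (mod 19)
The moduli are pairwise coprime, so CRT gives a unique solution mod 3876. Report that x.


Product of moduli M = 3 · 4 · 17 · 19 = 3876.
Merge one congruence at a time:
  Start: x ≡ 0 (mod 3).
  Combine with x ≡ 1 (mod 4); new modulus lcm = 12.
    Write x = 0 + 3·t and substitute into x ≡ 1 (mod 4): 3·t ≡ 1 − 0 = 1 (mod 4).
    The inverse of 3 mod 4 is 3 (since 3·3 = 9 = 2·4 + 1), so t ≡ 3·1 = 3 ≡ 3 (mod 4).
    Then x = 0 + 3·3 = 9, valid modulo lcm(3, 4) = 12: x ≡ 9 (mod 12).
  Combine with x ≡ 11 (mod 17); new modulus lcm = 204.
    Write x = 9 + 12·t and substitute into x ≡ 11 (mod 17): 12·t ≡ 11 − 9 = 2 (mod 17).
    The inverse of 12 mod 17 is 10 (since 12·10 = 120 = 7·17 + 1), so t ≡ 10·2 = 20 ≡ 3 (mod 17).
    Then x = 9 + 12·3 = 45, valid modulo lcm(12, 17) = 204: x ≡ 45 (mod 204).
  Combine with x ≡ 14 (mod 19); new modulus lcm = 3876.
    Write x = 45 + 204·t and substitute into x ≡ 14 (mod 19): 204·t ≡ 14 − 45 = -31 (mod 19).
    Reduce coefficients mod 19: 14·t ≡ 7 (mod 19).
    The inverse of 14 mod 19 is 15 (since 14·15 = 210 = 11·19 + 1), so t ≡ 15·7 = 105 ≡ 10 (mod 19).
    Then x = 45 + 204·10 = 2085, valid modulo lcm(204, 19) = 3876: x ≡ 2085 (mod 3876).
Verify against each original: 2085 mod 3 = 0, 2085 mod 4 = 1, 2085 mod 17 = 11, 2085 mod 19 = 14.

x ≡ 2085 (mod 3876).


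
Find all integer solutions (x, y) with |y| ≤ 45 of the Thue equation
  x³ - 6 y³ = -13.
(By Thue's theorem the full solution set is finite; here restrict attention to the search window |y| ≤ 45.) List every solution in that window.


The equation is x³ - 6y³ = -13. For fixed y, x³ = 6·y³ − 13, so a solution requires the RHS to be a perfect cube.
Strategy: iterate y from -45 to 45, compute RHS = 6·y³ − 13, and check whether it is a (positive or negative) perfect cube.
Check small values of y:
  y = 0: RHS = -13 is not a perfect cube.
  y = 1: RHS = -7 is not a perfect cube.
  y = -1: RHS = -19 is not a perfect cube.
  y = 2: RHS = 35 is not a perfect cube.
  y = -2: RHS = -61 is not a perfect cube.
  y = 3: RHS = 149 is not a perfect cube.
  y = -3: RHS = -175 is not a perfect cube.
Continuing the search up to |y| = 45 finds no solutions either.
No (x, y) in the scanned range satisfies the equation.

No integer solutions with |y| ≤ 45.


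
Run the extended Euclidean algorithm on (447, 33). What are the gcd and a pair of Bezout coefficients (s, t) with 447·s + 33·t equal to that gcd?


Euclidean algorithm on (447, 33) — divide until remainder is 0:
  447 = 13 · 33 + 18
  33 = 1 · 18 + 15
  18 = 1 · 15 + 3
  15 = 5 · 3 + 0
gcd(447, 33) = 3.
Track Bezout coefficients alongside the remainders: start with r₀ = 447 = a·1 + b·0 (s = 1, t = 0) and r₁ = 33 = a·0 + b·1 (s = 0, t = 1); each new remainder r_{k+1} = r_{k-1} − q_k·r_k inherits s_{k+1} = s_{k-1} − q_k·s_k, t_{k+1} = t_{k-1} − q_k·t_k, so r_k = a·s_k + b·t_k at every step:
  q = 13: r = 18, s = 1 − 13·0 = 1, t = 0 − 13·1 = -13  (check: 447·1 + 33·(-13) = 18)
  q = 1: r = 15, s = 0 − 1·1 = -1, t = 1 − 1·(-13) = 14  (check: 447·(-1) + 33·14 = 15)
  q = 1: r = 3, s = 1 − 1·(-1) = 2, t = -13 − 1·14 = -27  (check: 447·2 + 33·(-27) = 3)
The row with r = 3 (the gcd) gives the Bezout coefficients s = 2, t = -27.
Result: 447 · (2) + 33 · (-27) = 3.

gcd(447, 33) = 3; s = 2, t = -27 (check: 447·2 + 33·(-27) = 3).


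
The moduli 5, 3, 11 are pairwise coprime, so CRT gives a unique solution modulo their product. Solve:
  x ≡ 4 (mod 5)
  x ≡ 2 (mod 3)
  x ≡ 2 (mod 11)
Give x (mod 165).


Moduli 5, 3, 11 are pairwise coprime; by CRT there is a unique solution modulo M = 5 · 3 · 11 = 165.
Solve pairwise, accumulating the modulus:
  Start with x ≡ 4 (mod 5).
  Combine with x ≡ 2 (mod 3): since gcd(5, 3) = 1, we get a unique residue mod 15.
    Write x = 4 + 5·t and substitute into x ≡ 2 (mod 3): 5·t ≡ 2 − 4 = -2 (mod 3).
    Reduce coefficients mod 3: 2·t ≡ 1 (mod 3).
    The inverse of 2 mod 3 is 2 (since 2·2 = 4 = 1·3 + 1), so t ≡ 2·1 = 2 ≡ 2 (mod 3).
    Then x = 4 + 5·2 = 14, valid modulo lcm(5, 3) = 15: x ≡ 14 (mod 15).
  Combine with x ≡ 2 (mod 11): since gcd(15, 11) = 1, we get a unique residue mod 165.
    Write x = 14 + 15·t and substitute into x ≡ 2 (mod 11): 15·t ≡ 2 − 14 = -12 (mod 11).
    Reduce coefficients mod 11: 4·t ≡ 10 (mod 11).
    The inverse of 4 mod 11 is 3 (since 4·3 = 12 = 1·11 + 1), so t ≡ 3·10 = 30 ≡ 8 (mod 11).
    Then x = 14 + 15·8 = 134, valid modulo lcm(15, 11) = 165: x ≡ 134 (mod 165).
Verify: 134 mod 5 = 4 ✓, 134 mod 3 = 2 ✓, 134 mod 11 = 2 ✓.

x ≡ 134 (mod 165).


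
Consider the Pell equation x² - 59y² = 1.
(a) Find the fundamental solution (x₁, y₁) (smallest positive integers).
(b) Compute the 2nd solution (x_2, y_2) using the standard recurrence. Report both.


Step 1: Find the fundamental solution (x₁, y₁) of x² - 59y² = 1.
  Expand √59 as a continued fraction. a₀ = ⌊√59⌋ = 7; iterate m_{k+1} = d_k·a_k − m_k, d_{k+1} = (59 − m_{k+1}²)/d_k, a_{k+1} = ⌊(a₀ + m_{k+1})/d_{k+1}⌋ (starting m₀ = 0, d₀ = 1), with convergents p_k = a_k·p_{k-1} + p_{k-2}, q_k = a_k·q_{k-1} + q_{k-2} (p₋₁ = 1, q₋₁ = 0):
  k = 0: a₀ = 7; p₀/q₀ = 7/1; p₀² − 59·q₀² = 49 − 59 = -10.
  k = 1: m = 7, d = 10, a = ⌊(7 + 7)/10⌋ = 1; p/q = (1·7 + 1)/(1·1 + 0) = 8/1; p² − 59·q² = 64 − 59 = 5.
  k = 2: m = 3, d = 5, a = ⌊(7 + 3)/5⌋ = 2; p/q = (2·8 + 7)/(2·1 + 1) = 23/3; p² − 59·q² = 529 − 531 = -2.
  k = 3: m = 7, d = 2, a = ⌊(7 + 7)/2⌋ = 7; p/q = (7·23 + 8)/(7·3 + 1) = 169/22; p² − 59·q² = 28561 − 28556 = 5.
  k = 4: m = 7, d = 5, a = ⌊(7 + 7)/5⌋ = 2; p/q = (2·169 + 23)/(2·22 + 3) = 361/47; p² − 59·q² = 130321 − 130331 = -10.
  k = 5: m = 3, d = 10, a = ⌊(7 + 3)/10⌋ = 1; p/q = (1·361 + 169)/(1·47 + 22) = 530/69; p² − 59·q² = 280900 − 280899 = 1.
  The first convergent with p² − 59·q² = 1 gives the fundamental solution (x₁, y₁) = (530, 69).
Step 2: Apply the recurrence (x_{n+1}, y_{n+1}) = (x₁x_n + 59y₁y_n, x₁y_n + y₁x_n) repeatedly.
  From (x_1, y_1) = (530, 69): x_2 = 530·530 + 59·69·69 = 561799; y_2 = 530·69 + 69·530 = 73140.
Step 3: Verify x_2² - 59·y_2² = 315618116401 - 315618116400 = 1 (should be 1). ✓

(x_1, y_1) = (530, 69); (x_2, y_2) = (561799, 73140).


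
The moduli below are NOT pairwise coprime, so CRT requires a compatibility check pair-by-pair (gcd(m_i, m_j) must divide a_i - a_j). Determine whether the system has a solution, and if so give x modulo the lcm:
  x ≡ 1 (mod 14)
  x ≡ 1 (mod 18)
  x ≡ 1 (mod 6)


Moduli 14, 18, 6 are not pairwise coprime, so CRT works modulo lcm(m_i) when all pairwise compatibility conditions hold.
Pairwise compatibility: gcd(m_i, m_j) must divide a_i - a_j for every pair.
Merge one congruence at a time:
  Start: x ≡ 1 (mod 14).
  Combine with x ≡ 1 (mod 18): gcd(14, 18) = 2; 1 - 1 = 0, which IS divisible by 2, so compatible.
    Write x = 1 + 14·t and substitute into x ≡ 1 (mod 18): 14·t ≡ 1 − 1 = 0 (mod 18).
    Divide the congruence (and modulus) by g = 2: 7·t ≡ 0 (mod 9).
    The inverse of 7 mod 9 is 4 (since 7·4 = 28 = 3·9 + 1), so t ≡ 4·0 = 0 ≡ 0 (mod 9).
    Then x = 1 + 14·0 = 1, valid modulo lcm(14, 18) = 126: x ≡ 1 (mod 126).
  Combine with x ≡ 1 (mod 6): gcd(126, 6) = 6; 1 - 1 = 0, which IS divisible by 6, so compatible.
    Write x = 1 + 126·t and substitute into x ≡ 1 (mod 6): 126·t ≡ 1 − 1 = 0 (mod 6).
    Divide the congruence (and modulus) by g = 6: 21·t ≡ 0 (mod 1).
    Modulo 1 every t works; take t = 0.
    Then x = 1 + 126·0 = 1, valid modulo lcm(126, 6) = 126: x ≡ 1 (mod 126).
Verify: 1 mod 14 = 1, 1 mod 18 = 1, 1 mod 6 = 1.

x ≡ 1 (mod 126).


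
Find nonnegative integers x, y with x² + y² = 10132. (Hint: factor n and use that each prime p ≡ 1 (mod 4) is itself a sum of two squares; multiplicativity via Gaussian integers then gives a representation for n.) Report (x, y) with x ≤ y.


Step 1: Factor n = 10132 = 2^2 · 17 · 149.
Step 2: Check the mod-4 condition on each prime factor: 2 = 2 (special); 17 ≡ 1 (mod 4), exponent 1; 149 ≡ 1 (mod 4), exponent 1.
All primes ≡ 3 (mod 4) appear to even exponent (or don't appear), so by the two-squares theorem n IS expressible as a sum of two squares.
Step 3: Build a representation. Group n = k² · m with k = 2 and m = 17 · 149 = 2533 (a product of primes ≡ 1 (mod 4)); a representation of m scales to one of n via (k·x)² + (k·y)² = k²(x² + y²). Each prime p ≡ 1 (mod 4) is itself a sum of two squares; find a² by testing p − a² for a perfect square:
  17: 17 − 1² = 16 = 4² ⇒ 17 = 1² + 4².
  149: 149 − 1² = 148, 149 − 2² = 145, 149 − 3² = 140, 149 − 4² = 133, 149 − 5² = 124, 149 − 6² = 113, 149 − 7² = 100 = 10² ⇒ 149 = 7² + 10².
  Combine using the Brahmagupta–Fibonacci identity (a² + b²)(c² + d²) = (ac − bd)² + (ad + bc)² = (ac + bd)² + (ad − bc)²:
  17 · 149 = 2533: from (1² + 4²)(7² + 10²), take (1·7 − 4·10, 1·10 + 4·7) = (7 − 40, 10 + 28) = (-33, 38); dropping signs (only squares matter) gives (33, 38); check 33² + 38² = 1089 + 1444 = 2533 ✓.
  Scale by k = 2: (2·33, 2·38) = (66, 76).
Step 4: Order so x ≤ y and verify: 66² + 76² = 4356 + 5776 = 10132 = n. ✓

n = 10132 = 66² + 76² (one valid representation with x ≤ y).


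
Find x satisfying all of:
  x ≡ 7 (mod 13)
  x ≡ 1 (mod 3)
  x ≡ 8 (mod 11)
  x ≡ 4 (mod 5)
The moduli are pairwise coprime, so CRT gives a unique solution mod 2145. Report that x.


Product of moduli M = 13 · 3 · 11 · 5 = 2145.
Merge one congruence at a time:
  Start: x ≡ 7 (mod 13).
  Combine with x ≡ 1 (mod 3); new modulus lcm = 39.
    Write x = 7 + 13·t and substitute into x ≡ 1 (mod 3): 13·t ≡ 1 − 7 = -6 (mod 3).
    Reduce coefficients mod 3: 1·t ≡ 0 (mod 3).
    So t ≡ 0 (mod 3).
    Then x = 7 + 13·0 = 7, valid modulo lcm(13, 3) = 39: x ≡ 7 (mod 39).
  Combine with x ≡ 8 (mod 11); new modulus lcm = 429.
    Write x = 7 + 39·t and substitute into x ≡ 8 (mod 11): 39·t ≡ 8 − 7 = 1 (mod 11).
    Reduce coefficients mod 11: 6·t ≡ 1 (mod 11).
    The inverse of 6 mod 11 is 2 (since 6·2 = 12 = 1·11 + 1), so t ≡ 2·1 = 2 ≡ 2 (mod 11).
    Then x = 7 + 39·2 = 85, valid modulo lcm(39, 11) = 429: x ≡ 85 (mod 429).
  Combine with x ≡ 4 (mod 5); new modulus lcm = 2145.
    Write x = 85 + 429·t and substitute into x ≡ 4 (mod 5): 429·t ≡ 4 − 85 = -81 (mod 5).
    Reduce coefficients mod 5: 4·t ≡ 4 (mod 5).
    The inverse of 4 mod 5 is 4 (since 4·4 = 16 = 3·5 + 1), so t ≡ 4·4 = 16 ≡ 1 (mod 5).
    Then x = 85 + 429·1 = 514, valid modulo lcm(429, 5) = 2145: x ≡ 514 (mod 2145).
Verify against each original: 514 mod 13 = 7, 514 mod 3 = 1, 514 mod 11 = 8, 514 mod 5 = 4.

x ≡ 514 (mod 2145).


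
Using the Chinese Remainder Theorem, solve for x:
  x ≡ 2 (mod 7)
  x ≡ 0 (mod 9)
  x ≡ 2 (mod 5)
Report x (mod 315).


Moduli 7, 9, 5 are pairwise coprime; by CRT there is a unique solution modulo M = 7 · 9 · 5 = 315.
Solve pairwise, accumulating the modulus:
  Start with x ≡ 2 (mod 7).
  Combine with x ≡ 0 (mod 9): since gcd(7, 9) = 1, we get a unique residue mod 63.
    Write x = 2 + 7·t and substitute into x ≡ 0 (mod 9): 7·t ≡ 0 − 2 = -2 (mod 9).
    Reduce coefficients mod 9: 7·t ≡ 7 (mod 9).
    The inverse of 7 mod 9 is 4 (since 7·4 = 28 = 3·9 + 1), so t ≡ 4·7 = 28 ≡ 1 (mod 9).
    Then x = 2 + 7·1 = 9, valid modulo lcm(7, 9) = 63: x ≡ 9 (mod 63).
  Combine with x ≡ 2 (mod 5): since gcd(63, 5) = 1, we get a unique residue mod 315.
    Write x = 9 + 63·t and substitute into x ≡ 2 (mod 5): 63·t ≡ 2 − 9 = -7 (mod 5).
    Reduce coefficients mod 5: 3·t ≡ 3 (mod 5).
    The inverse of 3 mod 5 is 2 (since 3·2 = 6 = 1·5 + 1), so t ≡ 2·3 = 6 ≡ 1 (mod 5).
    Then x = 9 + 63·1 = 72, valid modulo lcm(63, 5) = 315: x ≡ 72 (mod 315).
Verify: 72 mod 7 = 2 ✓, 72 mod 9 = 0 ✓, 72 mod 5 = 2 ✓.

x ≡ 72 (mod 315).


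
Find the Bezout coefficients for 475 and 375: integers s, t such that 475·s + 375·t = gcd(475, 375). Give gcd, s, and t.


Euclidean algorithm on (475, 375) — divide until remainder is 0:
  475 = 1 · 375 + 100
  375 = 3 · 100 + 75
  100 = 1 · 75 + 25
  75 = 3 · 25 + 0
gcd(475, 375) = 25.
Track Bezout coefficients alongside the remainders: start with r₀ = 475 = a·1 + b·0 (s = 1, t = 0) and r₁ = 375 = a·0 + b·1 (s = 0, t = 1); each new remainder r_{k+1} = r_{k-1} − q_k·r_k inherits s_{k+1} = s_{k-1} − q_k·s_k, t_{k+1} = t_{k-1} − q_k·t_k, so r_k = a·s_k + b·t_k at every step:
  q = 1: r = 100, s = 1 − 1·0 = 1, t = 0 − 1·1 = -1  (check: 475·1 + 375·(-1) = 100)
  q = 3: r = 75, s = 0 − 3·1 = -3, t = 1 − 3·(-1) = 4  (check: 475·(-3) + 375·4 = 75)
  q = 1: r = 25, s = 1 − 1·(-3) = 4, t = -1 − 1·4 = -5  (check: 475·4 + 375·(-5) = 25)
The row with r = 25 (the gcd) gives the Bezout coefficients s = 4, t = -5.
Result: 475 · (4) + 375 · (-5) = 25.

gcd(475, 375) = 25; s = 4, t = -5 (check: 475·4 + 375·(-5) = 25).


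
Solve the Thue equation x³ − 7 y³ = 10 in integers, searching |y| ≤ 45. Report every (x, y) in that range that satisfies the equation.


The equation is x³ - 7y³ = 10. For fixed y, x³ = 7·y³ + 10, so a solution requires the RHS to be a perfect cube.
Strategy: iterate y from -45 to 45, compute RHS = 7·y³ + 10, and check whether it is a (positive or negative) perfect cube.
Check small values of y:
  y = 0: RHS = 10 is not a perfect cube.
  y = 1: RHS = 17 is not a perfect cube.
  y = -1: RHS = 3 is not a perfect cube.
  y = 2: RHS = 66 is not a perfect cube.
  y = -2: RHS = -46 is not a perfect cube.
  y = 3: RHS = 199 is not a perfect cube.
  y = -3: RHS = -179 is not a perfect cube.
Continuing the search up to |y| = 45 finds no solutions either.
No (x, y) in the scanned range satisfies the equation.

No integer solutions with |y| ≤ 45.


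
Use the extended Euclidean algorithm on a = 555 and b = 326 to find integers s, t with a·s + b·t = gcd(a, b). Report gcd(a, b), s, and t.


Euclidean algorithm on (555, 326) — divide until remainder is 0:
  555 = 1 · 326 + 229
  326 = 1 · 229 + 97
  229 = 2 · 97 + 35
  97 = 2 · 35 + 27
  35 = 1 · 27 + 8
  27 = 3 · 8 + 3
  8 = 2 · 3 + 2
  3 = 1 · 2 + 1
  2 = 2 · 1 + 0
gcd(555, 326) = 1.
Track Bezout coefficients alongside the remainders: start with r₀ = 555 = a·1 + b·0 (s = 1, t = 0) and r₁ = 326 = a·0 + b·1 (s = 0, t = 1); each new remainder r_{k+1} = r_{k-1} − q_k·r_k inherits s_{k+1} = s_{k-1} − q_k·s_k, t_{k+1} = t_{k-1} − q_k·t_k, so r_k = a·s_k + b·t_k at every step:
  q = 1: r = 229, s = 1 − 1·0 = 1, t = 0 − 1·1 = -1  (check: 555·1 + 326·(-1) = 229)
  q = 1: r = 97, s = 0 − 1·1 = -1, t = 1 − 1·(-1) = 2  (check: 555·(-1) + 326·2 = 97)
  q = 2: r = 35, s = 1 − 2·(-1) = 3, t = -1 − 2·2 = -5  (check: 555·3 + 326·(-5) = 35)
  q = 2: r = 27, s = -1 − 2·3 = -7, t = 2 − 2·(-5) = 12  (check: 555·(-7) + 326·12 = 27)
  q = 1: r = 8, s = 3 − 1·(-7) = 10, t = -5 − 1·12 = -17  (check: 555·10 + 326·(-17) = 8)
  q = 3: r = 3, s = -7 − 3·10 = -37, t = 12 − 3·(-17) = 63  (check: 555·(-37) + 326·63 = 3)
  q = 2: r = 2, s = 10 − 2·(-37) = 84, t = -17 − 2·63 = -143  (check: 555·84 + 326·(-143) = 2)
  q = 1: r = 1, s = -37 − 1·84 = -121, t = 63 − 1·(-143) = 206  (check: 555·(-121) + 326·206 = 1)
The row with r = 1 (the gcd) gives the Bezout coefficients s = -121, t = 206.
Result: 555 · (-121) + 326 · (206) = 1.

gcd(555, 326) = 1; s = -121, t = 206 (check: 555·(-121) + 326·206 = 1).
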